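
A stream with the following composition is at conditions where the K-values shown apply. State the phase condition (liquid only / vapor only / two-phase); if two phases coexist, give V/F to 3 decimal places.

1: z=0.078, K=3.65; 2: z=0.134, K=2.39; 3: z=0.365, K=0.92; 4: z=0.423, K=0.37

two-phase, V/F = 0.118

ΣzᵢKᵢ = 1.097; Σzᵢ/Kᵢ = 1.617.
Both exceed 1, so a two-phase solution exists.
Rachford–Rice: g(ψ) = Σ zᵢ(Kᵢ−1)/(1+ψ(Kᵢ−1)) = 0.
Newton–Raphson from ψ = 0.5:
  ψ = 0.500: g = -0.2207, g' = -0.552 → ψ = 0.100
  ψ = 0.100: g = 0.0130, g' = -0.735 → ψ = 0.118
Converged at ψ = 0.118.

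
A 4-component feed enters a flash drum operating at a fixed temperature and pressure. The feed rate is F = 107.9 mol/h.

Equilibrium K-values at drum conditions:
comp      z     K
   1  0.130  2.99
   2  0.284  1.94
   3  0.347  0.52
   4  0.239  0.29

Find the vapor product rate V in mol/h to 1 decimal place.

V = 25.9 mol/h

Material balance + equilibrium reduce to Σ zᵢ(Kᵢ−1)/(1+β(Kᵢ−1)) = 0.
g(0) = ΣzᵢKᵢ − 1 = 0.189 and g(1) = 1 − Σzᵢ/Kᵢ = -0.681, so a root lies in (0, 1).
Iterate (Newton) starting at β = 0.5:
  β = 0.500: g = -0.1710, g' = -0.673 → β = 0.246
  β = 0.246: g = -0.0041, g' = -0.677 → β = 0.240
Converged at β = 0.240.
Then V = β·F = 0.2402·107.9 = 25.9 mol/h and L = F − V = 82.0 mol/h.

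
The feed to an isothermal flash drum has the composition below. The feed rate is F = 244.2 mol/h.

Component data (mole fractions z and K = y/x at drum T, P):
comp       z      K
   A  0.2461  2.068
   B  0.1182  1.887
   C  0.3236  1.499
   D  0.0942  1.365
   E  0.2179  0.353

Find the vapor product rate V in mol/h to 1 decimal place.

V = 216.9 mol/h

Material balance + equilibrium reduce to Σ zᵢ(Kᵢ−1)/(1+V/F(Kᵢ−1)) = 0.
Feasibility: ΣzᵢKᵢ = 1.4226, Σzᵢ/Kᵢ = 1.0838 — both > 1, two phases present.
Newton–Raphson from V/F = 0.5:
  V/F = 0.5000: g = 0.19388, g' = -0.4238 → V/F = 0.9575
  V/F = 0.9575: g = -0.04910, g' = -0.7696 → V/F = 0.8937
  V/F = 0.8937: g = -0.00367, g' = -0.6608 → V/F = 0.8881
Converged at V/F = 0.8881.
Then V = V/F·F = 0.8881·244.2 = 216.9 mol/h and L = F − V = 27.3 mol/h.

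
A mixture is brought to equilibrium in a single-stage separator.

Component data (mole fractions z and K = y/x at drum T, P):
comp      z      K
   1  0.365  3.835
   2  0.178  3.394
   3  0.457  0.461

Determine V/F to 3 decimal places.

Rachford–Rice: g(V/F) = Σ zᵢ(Kᵢ−1)/(1+V/F(Kᵢ−1)) = 0.
g(0) = ΣzᵢKᵢ − 1 = 1.215 and g(1) = 1 − Σzᵢ/Kᵢ = -0.139, so a root lies in (0, 1).
Newton–Raphson from V/F = 0.5:
  V/F = 0.500: g = 0.2848, g' = -0.962 → V/F = 0.796
  V/F = 0.796: g = 0.0330, g' = -0.805 → V/F = 0.837
Converged at V/F = 0.837.

V/F = 0.837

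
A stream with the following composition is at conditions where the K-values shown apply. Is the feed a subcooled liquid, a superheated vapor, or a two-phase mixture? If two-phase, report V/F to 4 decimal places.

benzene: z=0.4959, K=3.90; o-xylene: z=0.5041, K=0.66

superheated vapor

ΣzᵢKᵢ = 2.2667; Σzᵢ/Kᵢ = 0.8909.
Since Σzᵢ/Kᵢ < 1 the mixture is above its dew point — single vapor phase.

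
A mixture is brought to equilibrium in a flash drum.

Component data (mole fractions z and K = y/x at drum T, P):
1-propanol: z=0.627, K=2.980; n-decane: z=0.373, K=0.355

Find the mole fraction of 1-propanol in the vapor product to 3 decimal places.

y_1-propanol = 0.732

Material balance + equilibrium reduce to Σ zᵢ(Kᵢ−1)/(1+V/F(Kᵢ−1)) = 0.
Feasibility: ΣzᵢKᵢ = 2.001, Σzᵢ/Kᵢ = 1.261 — both > 1, two phases present.
Newton iteration, V/F⁰ = 0.5:
  V/F = 0.500: g = 0.2687, g' = -0.959 → V/F = 0.780
  V/F = 0.780: g = 0.0035, g' = -1.008 → V/F = 0.784
Converged at V/F = 0.784.
Compositions from xᵢ = zᵢ/(1+V/F(Kᵢ−1)), yᵢ = Kᵢxᵢ:
  1-propanol: x = 0.246, y = 0.732
  n-decane: x = 0.754, y = 0.268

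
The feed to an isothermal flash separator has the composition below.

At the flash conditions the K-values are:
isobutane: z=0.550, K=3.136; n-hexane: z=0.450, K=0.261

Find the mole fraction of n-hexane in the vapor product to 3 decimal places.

Material balance + equilibrium reduce to Σ zᵢ(Kᵢ−1)/(1+β(Kᵢ−1)) = 0.
g(0) = ΣzᵢKᵢ − 1 = 0.842 and g(1) = 1 − Σzᵢ/Kᵢ = -0.900, so a root lies in (0, 1).
Newton–Raphson from β = 0.5:
  β = 0.500: g = 0.0406, g' = -1.205 → β = 0.534
Converged at β = 0.534.
Compositions from xᵢ = zᵢ/(1+β(Kᵢ−1)), yᵢ = Kᵢxᵢ:
  isobutane: x = 0.257, y = 0.806
  n-hexane: x = 0.743, y = 0.194

y_n-hexane = 0.194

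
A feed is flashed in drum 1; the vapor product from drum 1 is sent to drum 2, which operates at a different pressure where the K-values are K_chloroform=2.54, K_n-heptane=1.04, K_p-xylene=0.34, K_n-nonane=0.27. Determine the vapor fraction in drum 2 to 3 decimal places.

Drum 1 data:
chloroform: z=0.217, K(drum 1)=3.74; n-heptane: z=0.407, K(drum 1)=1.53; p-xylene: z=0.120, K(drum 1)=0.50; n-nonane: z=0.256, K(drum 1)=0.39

V/F (drum 2) = 0.446

Drum 1:
Let ψ₁ = V/F and solve Σ zᵢ(Kᵢ−1)/(1+ψ₁(Kᵢ−1)) = 0.
Check two-phase: ΣzᵢKᵢ = 1.594 > 1 and Σzᵢ/Kᵢ = 1.220 > 1, so g(0) = 0.594 > 0 and g(1) = -0.220 < 0.
Newton iteration, ψ₁⁰ = 0.5:
  ψ₁ = 0.500: g = 0.1167, g' = -0.612 → ψ₁ = 0.691
  ψ₁ = 0.691: g = 0.0020, g' = -0.610 → ψ₁ = 0.694
Converged at ψ₁ = 0.694.
Drum-1 compositions:
  chloroform: x = 0.075, y = 0.280
  n-heptane: x = 0.298, y = 0.455
  p-xylene: x = 0.184, y = 0.092
  n-nonane: x = 0.444, y = 0.173
Drum-2 feed = drum-1 vapor: z₂ = (0.2797, 0.4553, 0.0919, 0.1731).
Drum 2:
Iterate (Newton) starting at ψ₂ = 0.5:
  ψ₂ = 0.500: g = -0.0283, g' = -0.530 → ψ₂ = 0.447
  ψ₂ = 0.447: g = -0.0004, g' = -0.517 → ψ₂ = 0.446
Converged at ψ₂ = 0.446.
  chloroform: x = 0.166, y = 0.421
  n-heptane: x = 0.447, y = 0.465
  p-xylene: x = 0.130, y = 0.044
  n-nonane: x = 0.257, y = 0.069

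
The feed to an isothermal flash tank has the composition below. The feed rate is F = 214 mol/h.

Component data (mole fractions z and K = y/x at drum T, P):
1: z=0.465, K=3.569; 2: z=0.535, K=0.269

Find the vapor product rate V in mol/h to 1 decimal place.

V = 91.6 mol/h

Material balance + equilibrium reduce to Σ zᵢ(Kᵢ−1)/(1+ψ(Kᵢ−1)) = 0.
Feasibility: ΣzᵢKᵢ = 1.804, Σzᵢ/Kᵢ = 2.119 — both > 1, two phases present.
Binary case is linear: z₁(K₁−1)(1+ψ(K₂−1)) + z₂(K₂−1)(1+ψ(K₁−1)) = 0
⇒ ψ = [z₁(K₁−1)+z₂(K₂−1)] / [−(K₁−1)(K₂−1)] = 0.8035/1.8779 = 0.428
Then V = ψ·F = 0.4279·214 = 91.6 mol/h and L = F − V = 122.4 mol/h.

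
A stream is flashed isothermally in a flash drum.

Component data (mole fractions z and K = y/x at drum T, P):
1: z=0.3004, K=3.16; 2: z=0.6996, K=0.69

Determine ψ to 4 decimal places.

ψ = 0.6451

Rachford–Rice: g(ψ) = Σ zᵢ(Kᵢ−1)/(1+ψ(Kᵢ−1)) = 0.
Check two-phase: ΣzᵢKᵢ = 1.4320 > 1 and Σzᵢ/Kᵢ = 1.1090 > 1, so g(0) = 0.4320 > 0 and g(1) = -0.1090 < 0.
Binary case is linear: z₁(K₁−1)(1+ψ(K₂−1)) + z₂(K₂−1)(1+ψ(K₁−1)) = 0
⇒ ψ = [z₁(K₁−1)+z₂(K₂−1)] / [−(K₁−1)(K₂−1)] = 0.43199/0.66960 = 0.6451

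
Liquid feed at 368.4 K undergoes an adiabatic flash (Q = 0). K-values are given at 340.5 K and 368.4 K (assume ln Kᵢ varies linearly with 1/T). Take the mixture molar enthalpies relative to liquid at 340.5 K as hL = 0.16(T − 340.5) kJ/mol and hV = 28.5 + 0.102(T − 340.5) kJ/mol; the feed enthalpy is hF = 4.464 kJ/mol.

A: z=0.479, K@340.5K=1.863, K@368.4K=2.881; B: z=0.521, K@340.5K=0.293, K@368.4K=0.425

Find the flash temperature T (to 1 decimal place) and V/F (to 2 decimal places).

Adiabatic flash: solve Rachford–Rice at each trial T, then check hF = ψ·hV(T) + (1−ψ)·hL(T).
  T = 340.5 K: K = (1.863, 0.293), RR gives ψ = 0.074, H_out = 2.103 kJ/mol
  T = 368.4 K: K = (2.881, 0.425), RR gives ψ = 0.556, H_out = 19.412 kJ/mol
  T = 354.4 K: K = (2.335, 0.355), RR gives ψ = 0.353, H_out = 11.989 kJ/mol
  T = 347.4 K: K = (2.089, 0.323), RR gives ψ = 0.229, H_out = 7.538 kJ/mol
  T = 343.9 K: K = (1.972, 0.308), RR gives ψ = 0.156, H_out = 4.954 kJ/mol
  T = 342.2 K: K = (1.917, 0.300), RR gives ψ = 0.116, H_out = 3.578 kJ/mol
Linear interpolation between T = 342.2 (H_out = 3.578) and T = 343.9 (H_out = 4.954) on hF = 4.464 gives T ≈ 343.3 K, at which ψ = 0.14.

T = 343.3 K, V/F = 0.14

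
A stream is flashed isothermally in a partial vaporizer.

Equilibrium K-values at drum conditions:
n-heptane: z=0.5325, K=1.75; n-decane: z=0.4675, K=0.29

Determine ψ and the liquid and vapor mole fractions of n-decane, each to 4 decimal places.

ψ = 0.1267, x_n-decane = 0.5137, y_n-decane = 0.1490

Newton iteration, ψ⁰ = 0.5:
  ψ = 0.5000: g = -0.22416, g' = -0.7249 → ψ = 0.1908
  ψ = 0.1908: g = -0.03454, g' = -0.5445 → ψ = 0.1273
  ψ = 0.1273: g = -0.00036, g' = -0.5344 → ψ = 0.1267
Converged at ψ = 0.1267.
Compositions from xᵢ = zᵢ/(1+ψ(Kᵢ−1)), yᵢ = Kᵢxᵢ:
  n-heptane: x = 0.4863, y = 0.8510
  n-decane: x = 0.5137, y = 0.1490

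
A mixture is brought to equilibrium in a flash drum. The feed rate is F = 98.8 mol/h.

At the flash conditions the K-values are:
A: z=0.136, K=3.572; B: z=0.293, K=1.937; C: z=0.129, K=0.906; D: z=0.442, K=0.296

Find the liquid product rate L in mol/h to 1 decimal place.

L = 68.6 mol/h

Rachford–Rice: g(β) = Σ zᵢ(Kᵢ−1)/(1+β(Kᵢ−1)) = 0.
g(0) = ΣzᵢKᵢ − 1 = 0.301 and g(1) = 1 − Σzᵢ/Kᵢ = -0.825, so a root lies in (0, 1).
Newton iteration, β⁰ = 0.5:
  β = 0.500: g = -0.1530, g' = -0.814 → β = 0.312
  β = 0.312: g = -0.0049, g' = -0.792 → β = 0.306
Converged at β = 0.306.
Then V = β·F = 0.3060·98.8 = 30.2 mol/h and L = F − V = 68.6 mol/h.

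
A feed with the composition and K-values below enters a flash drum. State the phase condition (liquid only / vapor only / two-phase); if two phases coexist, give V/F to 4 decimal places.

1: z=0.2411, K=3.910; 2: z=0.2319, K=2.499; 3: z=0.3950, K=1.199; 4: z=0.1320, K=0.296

vapor only

ΣzᵢKᵢ = 2.0349; Σzᵢ/Kᵢ = 0.9298.
Since Σzᵢ/Kᵢ < 1 the mixture is above its dew point — single vapor phase.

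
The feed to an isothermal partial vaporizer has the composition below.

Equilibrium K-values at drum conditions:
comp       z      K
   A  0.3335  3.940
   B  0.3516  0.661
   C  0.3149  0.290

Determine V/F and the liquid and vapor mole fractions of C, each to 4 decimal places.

Newton iteration, V/F⁰ = 0.5:
  V/F = 0.5000: g = -0.09319, g' = -0.9126 → V/F = 0.3979
  V/F = 0.3979: g = 0.00250, g' = -0.9746 → V/F = 0.4005
Converged at V/F = 0.4005.
Compositions from xᵢ = zᵢ/(1+V/F(Kᵢ−1)), yᵢ = Kᵢxᵢ:
  A: x = 0.1532, y = 0.6035
  B: x = 0.4068, y = 0.2689
  C: x = 0.4400, y = 0.1276

V/F = 0.4005, x_C = 0.4400, y_C = 0.1276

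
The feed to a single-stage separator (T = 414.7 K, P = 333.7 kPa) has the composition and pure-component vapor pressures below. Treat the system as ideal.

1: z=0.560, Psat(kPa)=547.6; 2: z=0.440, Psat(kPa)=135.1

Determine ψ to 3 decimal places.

ψ = 0.255

Raoult's law: Kᵢ = Pᵢˢᵃᵗ/P = Pᵢˢᵃᵗ/333.7.
  K_1 = 547.6/333.7 = 1.64099, K_2 = 135.1/333.7 = 0.40485
Material balance + equilibrium reduce to Σ zᵢ(Kᵢ−1)/(1+ψ(Kᵢ−1)) = 0.
g(0) = ΣzᵢKᵢ − 1 = 0.097 and g(1) = 1 − Σzᵢ/Kᵢ = -0.428, so a root lies in (0, 1).
Binary case is linear: z₁(K₁−1)(1+ψ(K₂−1)) + z₂(K₂−1)(1+ψ(K₁−1)) = 0
⇒ ψ = [z₁(K₁−1)+z₂(K₂−1)] / [−(K₁−1)(K₂−1)] = 0.0971/0.3815 = 0.255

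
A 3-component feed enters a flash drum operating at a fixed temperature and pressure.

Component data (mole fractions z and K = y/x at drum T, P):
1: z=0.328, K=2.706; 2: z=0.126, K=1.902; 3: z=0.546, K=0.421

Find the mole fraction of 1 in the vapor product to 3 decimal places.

Newton–Raphson from β = 0.39:
  β = 0.390: g = 0.0117, g' = -0.706 → β = 0.407
Converged at β = 0.407.
Compositions from xᵢ = zᵢ/(1+β(Kᵢ−1)), yᵢ = Kᵢxᵢ:
  1: x = 0.194, y = 0.524
  2: x = 0.092, y = 0.175
  3: x = 0.714, y = 0.301

y_1 = 0.524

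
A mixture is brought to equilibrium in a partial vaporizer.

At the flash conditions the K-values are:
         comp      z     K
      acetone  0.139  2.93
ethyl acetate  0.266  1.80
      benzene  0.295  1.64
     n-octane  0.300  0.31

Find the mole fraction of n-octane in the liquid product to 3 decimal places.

x_n-octane = 0.561

Material balance + equilibrium reduce to Σ zᵢ(Kᵢ−1)/(1+β(Kᵢ−1)) = 0.
g(0) = ΣzᵢKᵢ − 1 = 0.463 and g(1) = 1 − Σzᵢ/Kᵢ = -0.343, so a root lies in (0, 1).
Newton–Raphson from β = 0.67:
  β = 0.670: g = 0.0027, g' = -0.724 → β = 0.674
Converged at β = 0.674.
Compositions from xᵢ = zᵢ/(1+β(Kᵢ−1)), yᵢ = Kᵢxᵢ:
  acetone: x = 0.060, y = 0.177
  ethyl acetate: x = 0.173, y = 0.311
  benzene: x = 0.206, y = 0.338
  n-octane: x = 0.561, y = 0.174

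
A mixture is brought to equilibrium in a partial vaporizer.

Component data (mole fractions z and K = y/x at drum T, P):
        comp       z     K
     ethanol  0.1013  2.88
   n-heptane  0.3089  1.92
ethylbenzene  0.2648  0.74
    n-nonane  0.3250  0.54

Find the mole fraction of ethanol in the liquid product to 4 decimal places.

Rachford–Rice: g(ψ) = Σ zᵢ(Kᵢ−1)/(1+ψ(Kᵢ−1)) = 0.
g(0) = ΣzᵢKᵢ − 1 = 0.2563 and g(1) = 1 − Σzᵢ/Kᵢ = -0.1557, so a root lies in (0, 1).
Iterate (Newton) starting at ψ = 0.45:
  ψ = 0.4500: g = 0.03765, g' = -0.3681 → ψ = 0.5523
  ψ = 0.5523: g = 0.00107, g' = -0.3491 → ψ = 0.5553
Converged at ψ = 0.5553.
Compositions from xᵢ = zᵢ/(1+ψ(Kᵢ−1)), yᵢ = Kᵢxᵢ:
  ethanol: x = 0.0496, y = 0.1427
  n-heptane: x = 0.2044, y = 0.3925
  ethylbenzene: x = 0.3095, y = 0.2290
  n-nonane: x = 0.4365, y = 0.2357

x_ethanol = 0.0496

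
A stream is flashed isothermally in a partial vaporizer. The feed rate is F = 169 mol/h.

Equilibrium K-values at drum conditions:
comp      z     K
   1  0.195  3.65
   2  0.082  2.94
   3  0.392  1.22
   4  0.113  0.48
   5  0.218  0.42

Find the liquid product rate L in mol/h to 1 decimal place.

Let β = V/F and solve Σ zᵢ(Kᵢ−1)/(1+β(Kᵢ−1)) = 0.
Check two-phase: ΣzᵢKᵢ = 1.577 > 1 and Σzᵢ/Kᵢ = 1.157 > 1, so g(0) = 0.577 > 0 and g(1) = -0.157 < 0.
Newton iteration, β⁰ = 0.59:
  β = 0.590: g = 0.0751, g' = -0.523 → β = 0.733
  β = 0.733: g = 0.0004, g' = -0.527 → β = 0.734
Converged at β = 0.734.
Then V = β·F = 0.7343·169 = 124.1 mol/h and L = F − V = 44.9 mol/h.

L = 44.9 mol/h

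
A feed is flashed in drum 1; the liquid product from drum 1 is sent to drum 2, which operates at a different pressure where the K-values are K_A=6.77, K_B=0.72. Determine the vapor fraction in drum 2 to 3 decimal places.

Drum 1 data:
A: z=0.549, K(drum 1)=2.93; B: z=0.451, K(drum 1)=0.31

V/F (drum 2) = 0.813

Drum 1:
Let ψ₁ = V/F and solve Σ zᵢ(Kᵢ−1)/(1+ψ₁(Kᵢ−1)) = 0.
Check two-phase: ΣzᵢKᵢ = 1.748 > 1 and Σzᵢ/Kᵢ = 1.642 > 1, so g(0) = 0.748 > 0 and g(1) = -0.642 < 0.
Binary case is linear: z₁(K₁−1)(1+ψ₁(K₂−1)) + z₂(K₂−1)(1+ψ₁(K₁−1)) = 0
⇒ ψ₁ = [z₁(K₁−1)+z₂(K₂−1)] / [−(K₁−1)(K₂−1)] = 0.7484/1.3317 = 0.562
Drum-1 compositions:
  A: x = 0.263, y = 0.772
  B: x = 0.737, y = 0.228
Drum-2 feed = drum-1 liquid: z₂ = (0.2634, 0.7366).
Drum 2:
Newton iteration, ψ₂⁰ = 0.5:
  ψ₂ = 0.500: g = 0.1513, g' = -0.659 → ψ₂ = 0.730
  ψ₂ = 0.730: g = 0.0325, g' = -0.414 → ψ₂ = 0.808
  ψ₂ = 0.808: g = 0.0018, g' = -0.370 → ψ₂ = 0.813
Converged at ψ₂ = 0.813.
  A: x = 0.046, y = 0.313
  B: x = 0.954, y = 0.687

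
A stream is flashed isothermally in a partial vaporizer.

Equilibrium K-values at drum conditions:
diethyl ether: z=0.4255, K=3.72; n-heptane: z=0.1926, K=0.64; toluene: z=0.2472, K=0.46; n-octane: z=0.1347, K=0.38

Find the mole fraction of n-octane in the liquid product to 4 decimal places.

x_n-octane = 0.2203

Material balance + equilibrium reduce to Σ zᵢ(Kᵢ−1)/(1+β(Kᵢ−1)) = 0.
Check two-phase: ΣzᵢKᵢ = 1.8710 > 1 and Σzᵢ/Kᵢ = 1.3072 > 1, so g(0) = 0.8710 > 0 and g(1) = -0.3072 < 0.
Newton iteration, β⁰ = 0.5:
  β = 0.5000: g = 0.10196, g' = -0.8464 → β = 0.6205
  β = 0.6205: g = 0.00487, g' = -0.7770 → β = 0.6267
Converged at β = 0.6267.
Compositions from xᵢ = zᵢ/(1+β(Kᵢ−1)), yᵢ = Kᵢxᵢ:
  diethyl ether: x = 0.1573, y = 0.5852
  n-heptane: x = 0.2487, y = 0.1592
  toluene: x = 0.3737, y = 0.1719
  n-octane: x = 0.2203, y = 0.0837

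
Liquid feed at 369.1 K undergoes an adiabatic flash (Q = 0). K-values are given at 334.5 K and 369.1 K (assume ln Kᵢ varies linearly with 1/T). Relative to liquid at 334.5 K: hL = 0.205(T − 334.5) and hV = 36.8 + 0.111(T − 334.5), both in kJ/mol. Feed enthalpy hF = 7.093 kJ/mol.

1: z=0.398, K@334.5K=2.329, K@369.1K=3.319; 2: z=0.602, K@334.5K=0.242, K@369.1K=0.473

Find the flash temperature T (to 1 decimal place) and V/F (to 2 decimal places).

Adiabatic flash: solve Rachford–Rice at each trial T, then check hF = ψ·hV(T) + (1−ψ)·hL(T).
  T = 334.5 K: K = (2.329, 0.242), RR gives ψ = 0.072, H_out = 2.653 kJ/mol
  T = 369.1 K: K = (3.319, 0.473), RR gives ψ = 0.496, H_out = 23.720 kJ/mol
  T = 351.8 K: K = (2.805, 0.344), RR gives ψ = 0.273, H_out = 13.151 kJ/mol
  T = 343.1 K: K = (2.560, 0.289), RR gives ψ = 0.174, H_out = 8.038 kJ/mol
  T = 338.8 K: K = (2.443, 0.265), RR gives ψ = 0.124, H_out = 5.410 kJ/mol
  T = 341.0 K: K = (2.503, 0.277), RR gives ψ = 0.150, H_out = 6.768 kJ/mol
Linear interpolation between T = 341.0 (H_out = 6.768) and T = 343.1 (H_out = 8.038) on hF = 7.093 gives T ≈ 341.5 K, at which ψ = 0.16.

T = 341.5 K, V/F = 0.16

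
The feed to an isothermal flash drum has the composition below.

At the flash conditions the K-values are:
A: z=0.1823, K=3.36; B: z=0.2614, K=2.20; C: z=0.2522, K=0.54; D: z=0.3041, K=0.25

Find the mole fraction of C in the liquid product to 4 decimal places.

Let ψ = V/F and solve Σ zᵢ(Kᵢ−1)/(1+ψ(Kᵢ−1)) = 0.
g(0) = ΣzᵢKᵢ − 1 = 0.3998 and g(1) = 1 − Σzᵢ/Kᵢ = -0.8565, so a root lies in (0, 1).
Newton–Raphson from ψ = 0.5:
  ψ = 0.5000: g = -0.12218, g' = -0.8886 → ψ = 0.3625
  ψ = 0.3625: g = -0.00201, g' = -0.8772 → ψ = 0.3602
Converged at ψ = 0.3602.
Compositions from xᵢ = zᵢ/(1+ψ(Kᵢ−1)), yᵢ = Kᵢxᵢ:
  A: x = 0.0985, y = 0.3311
  B: x = 0.1825, y = 0.4015
  C: x = 0.3023, y = 0.1632
  D: x = 0.4167, y = 0.1042

x_C = 0.3023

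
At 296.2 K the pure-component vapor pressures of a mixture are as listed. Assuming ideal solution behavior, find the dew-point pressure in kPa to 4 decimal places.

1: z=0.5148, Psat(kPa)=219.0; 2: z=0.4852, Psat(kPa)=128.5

Pdew = 163.2237 kPa

At the dew point ψ → 1, so Σzᵢ/Kᵢ = 1 with Kᵢ = Pᵢˢᵃᵗ/P ⇒ 1/P = Σzᵢ/Pᵢˢᵃᵗ.
1/P = 0.5148/219.0 + 0.4852/128.5 = 0.0061266 ⇒ P = 163.2237 kPa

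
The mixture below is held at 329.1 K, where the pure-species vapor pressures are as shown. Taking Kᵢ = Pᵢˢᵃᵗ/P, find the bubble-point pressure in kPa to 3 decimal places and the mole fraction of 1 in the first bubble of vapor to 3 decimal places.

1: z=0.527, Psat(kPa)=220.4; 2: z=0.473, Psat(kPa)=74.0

Pbub = 151.153 kPa, y_1 = 0.768

At the bubble point ψ → 0, so ΣzᵢKᵢ = 1 with Kᵢ = Pᵢˢᵃᵗ/P ⇒ P = ΣzᵢPᵢˢᵃᵗ.
P = 0.527·220.4 + 0.473·74.0 = 151.153 kPa
yᵢ = zᵢPᵢˢᵃᵗ/P ⇒ y_1 = 0.527·220.4/151.153 = 0.768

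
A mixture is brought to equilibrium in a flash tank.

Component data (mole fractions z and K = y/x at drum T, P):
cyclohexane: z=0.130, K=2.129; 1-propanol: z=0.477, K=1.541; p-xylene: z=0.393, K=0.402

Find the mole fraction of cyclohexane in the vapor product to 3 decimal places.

y_cyclohexane = 0.189

Let β = V/F and solve Σ zᵢ(Kᵢ−1)/(1+β(Kᵢ−1)) = 0.
Check two-phase: ΣzᵢKᵢ = 1.170 > 1 and Σzᵢ/Kᵢ = 1.348 > 1, so g(0) = 0.170 > 0 and g(1) = -0.348 < 0.
Iterate (Newton) starting at β = 0.5:
  β = 0.500: g = -0.0383, g' = -0.440 → β = 0.413
  β = 0.413: g = -0.0010, g' = -0.418 → β = 0.410
Converged at β = 0.410.
Compositions from xᵢ = zᵢ/(1+β(Kᵢ−1)), yᵢ = Kᵢxᵢ:
  cyclohexane: x = 0.089, y = 0.189
  1-propanol: x = 0.390, y = 0.601
  p-xylene: x = 0.521, y = 0.209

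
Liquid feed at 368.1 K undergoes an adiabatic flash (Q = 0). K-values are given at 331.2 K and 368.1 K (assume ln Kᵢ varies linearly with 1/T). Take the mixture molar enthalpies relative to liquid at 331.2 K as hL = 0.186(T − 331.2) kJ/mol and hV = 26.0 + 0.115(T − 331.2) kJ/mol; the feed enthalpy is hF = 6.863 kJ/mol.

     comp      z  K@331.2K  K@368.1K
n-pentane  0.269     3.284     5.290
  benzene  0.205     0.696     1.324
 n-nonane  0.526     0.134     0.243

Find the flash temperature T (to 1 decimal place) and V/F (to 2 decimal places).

T = 345.0 K, V/F = 0.17

Adiabatic flash: solve Rachford–Rice at each trial T, then check hF = ψ·hV(T) + (1−ψ)·hL(T).
  T = 331.2 K: K = (3.284, 0.696, 0.134), RR gives ψ = 0.058, H_out = 1.499 kJ/mol
  T = 368.1 K: K = (5.290, 1.324, 0.243), RR gives ψ = 0.335, H_out = 14.695 kJ/mol
  T = 349.6 K: K = (4.218, 0.976, 0.183), RR gives ψ = 0.205, H_out = 8.492 kJ/mol
  T = 340.4 K: K = (3.734, 0.828, 0.157), RR gives ψ = 0.136, H_out = 5.149 kJ/mol
  T = 345.0 K: K = (3.972, 0.900, 0.170), RR gives ψ = 0.171, H_out = 6.850 kJ/mol
  T = 347.3 K: K = (4.094, 0.937, 0.176), RR gives ψ = 0.188, H_out = 7.678 kJ/mol
Linear interpolation between T = 345.0 (H_out = 6.850) and T = 347.3 (H_out = 7.678) on hF = 6.863 gives T ≈ 345.0 K, at which ψ = 0.17.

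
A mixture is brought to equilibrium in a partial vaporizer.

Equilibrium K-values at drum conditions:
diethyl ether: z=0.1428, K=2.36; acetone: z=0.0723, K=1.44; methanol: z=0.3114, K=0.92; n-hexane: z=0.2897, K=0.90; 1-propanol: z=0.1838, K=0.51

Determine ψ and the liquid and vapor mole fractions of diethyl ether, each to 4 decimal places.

ψ = 0.3244, x_diethyl ether = 0.0991, y_diethyl ether = 0.2338

Rachford–Rice: g(ψ) = Σ zᵢ(Kᵢ−1)/(1+ψ(Kᵢ−1)) = 0.
g(0) = ΣzᵢKᵢ − 1 = 0.0821 and g(1) = 1 − Σzᵢ/Kᵢ = -0.1315, so a root lies in (0, 1).
Iterate (Newton) starting at ψ = 0.5:
  ψ = 0.5000: g = -0.03406, g' = -0.1858 → ψ = 0.3167
  ψ = 0.3167: g = 0.00159, g' = -0.2068 → ψ = 0.3243
  ψ = 0.3243: g = 0.00001, g' = -0.2055 → ψ = 0.3244
Converged at ψ = 0.3244.
Compositions from xᵢ = zᵢ/(1+ψ(Kᵢ−1)), yᵢ = Kᵢxᵢ:
  diethyl ether: x = 0.0991, y = 0.2338
  acetone: x = 0.0633, y = 0.0911
  methanol: x = 0.3197, y = 0.2941
  n-hexane: x = 0.2994, y = 0.2695
  1-propanol: x = 0.2185, y = 0.1115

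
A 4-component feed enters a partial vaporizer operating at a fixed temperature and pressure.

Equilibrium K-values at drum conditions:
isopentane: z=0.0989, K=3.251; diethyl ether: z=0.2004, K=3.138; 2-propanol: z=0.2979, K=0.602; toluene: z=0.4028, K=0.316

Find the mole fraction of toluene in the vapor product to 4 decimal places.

y_toluene = 0.1481

Material balance + equilibrium reduce to Σ zᵢ(Kᵢ−1)/(1+ψ(Kᵢ−1)) = 0.
Check two-phase: ΣzᵢKᵢ = 1.2570 > 1 and Σzᵢ/Kᵢ = 1.8638 > 1, so g(0) = 0.2570 > 0 and g(1) = -0.8638 < 0.
Iterate (Newton) starting at ψ = 0.5:
  ψ = 0.5000: g = -0.25491, g' = -0.8337 → ψ = 0.1942
  ψ = 0.1942: g = 0.01140, g' = -1.0060 → ψ = 0.2056
  ψ = 0.2056: g = 0.00011, g' = -0.9874 → ψ = 0.2057
Converged at ψ = 0.2057.
Compositions from xᵢ = zᵢ/(1+ψ(Kᵢ−1)), yᵢ = Kᵢxᵢ:
  isopentane: x = 0.0676, y = 0.2198
  diethyl ether: x = 0.1392, y = 0.4368
  2-propanol: x = 0.3245, y = 0.1953
  toluene: x = 0.4687, y = 0.1481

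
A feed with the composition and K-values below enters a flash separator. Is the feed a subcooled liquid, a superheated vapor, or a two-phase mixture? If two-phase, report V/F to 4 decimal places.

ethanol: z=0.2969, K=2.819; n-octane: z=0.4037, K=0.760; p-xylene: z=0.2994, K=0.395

two-phase, V/F = 0.3403

ΣzᵢKᵢ = 1.2620; Σzᵢ/Kᵢ = 1.3945.
Both exceed 1, so a two-phase solution exists.
Rachford–Rice: g(ψ) = Σ zᵢ(Kᵢ−1)/(1+ψ(Kᵢ−1)) = 0.
Newton–Raphson from ψ = 0.31:
  ψ = 0.3100: g = 0.01770, g' = -0.5948 → ψ = 0.3398
  ψ = 0.3398: g = 0.00028, g' = -0.5764 → ψ = 0.3403
Converged at ψ = 0.3403.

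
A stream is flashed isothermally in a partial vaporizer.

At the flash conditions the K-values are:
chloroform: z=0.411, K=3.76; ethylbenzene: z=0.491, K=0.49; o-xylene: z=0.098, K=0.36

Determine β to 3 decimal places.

Material balance + equilibrium reduce to Σ zᵢ(Kᵢ−1)/(1+β(Kᵢ−1)) = 0.
Check two-phase: ΣzᵢKᵢ = 1.821 > 1 and Σzᵢ/Kᵢ = 1.384 > 1, so g(0) = 0.821 > 0 and g(1) = -0.384 < 0.
Iterate (Newton) starting at β = 0.43:
  β = 0.430: g = 0.1114, g' = -0.941 → β = 0.548
  β = 0.548: g = 0.0069, g' = -0.837 → β = 0.557
Converged at β = 0.557.

β = 0.557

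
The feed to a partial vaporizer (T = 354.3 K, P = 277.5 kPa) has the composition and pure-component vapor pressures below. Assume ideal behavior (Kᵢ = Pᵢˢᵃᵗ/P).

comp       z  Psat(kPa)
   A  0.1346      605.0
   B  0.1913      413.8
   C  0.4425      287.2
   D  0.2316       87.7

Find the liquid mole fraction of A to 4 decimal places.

Raoult's law: Kᵢ = Pᵢˢᵃᵗ/P = Pᵢˢᵃᵗ/277.5.
  K_A = 605.0/277.5 = 2.180180, K_B = 413.8/277.5 = 1.491171, K_C = 287.2/277.5 = 1.034955, K_D = 87.7/277.5 = 0.316036
Newton iteration, ψ⁰ = 0.5:
  ψ = 0.5000: g = -0.05019, g' = -0.3546 → ψ = 0.3585
  ψ = 0.3585: g = -0.00306, g' = -0.3166 → ψ = 0.3488
Converged at ψ = 0.3488.
Compositions from xᵢ = zᵢ/(1+ψ(Kᵢ−1)), yᵢ = Kᵢxᵢ:
  A: x = 0.0954, y = 0.2079
  B: x = 0.1633, y = 0.2435
  C: x = 0.4372, y = 0.4525
  D: x = 0.3042, y = 0.0961

x_A = 0.0954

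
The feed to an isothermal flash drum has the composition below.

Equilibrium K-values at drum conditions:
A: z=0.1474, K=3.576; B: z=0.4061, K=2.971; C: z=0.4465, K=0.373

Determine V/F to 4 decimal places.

Newton–Raphson from V/F = 0.5:
  V/F = 0.5000: g = 0.16129, g' = -0.9595 → V/F = 0.6681
  V/F = 0.6681: g = 0.00326, g' = -0.9458 → V/F = 0.6715
Converged at V/F = 0.6715.

V/F = 0.6715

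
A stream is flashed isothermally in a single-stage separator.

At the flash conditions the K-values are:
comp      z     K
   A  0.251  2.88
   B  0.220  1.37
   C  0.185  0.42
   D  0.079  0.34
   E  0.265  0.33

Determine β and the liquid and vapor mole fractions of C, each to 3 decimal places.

Iterate (Newton) starting at β = 0.6:
  β = 0.600: g = -0.2594, g' = -0.789 → β = 0.271
  β = 0.271: g = -0.0214, g' = -0.730 → β = 0.242
Converged at β = 0.242.
Compositions from xᵢ = zᵢ/(1+β(Kᵢ−1)), yᵢ = Kᵢxᵢ:
  A: x = 0.172, y = 0.497
  B: x = 0.202, y = 0.277
  C: x = 0.215, y = 0.090
  D: x = 0.094, y = 0.032
  E: x = 0.316, y = 0.104

β = 0.242, x_C = 0.215, y_C = 0.090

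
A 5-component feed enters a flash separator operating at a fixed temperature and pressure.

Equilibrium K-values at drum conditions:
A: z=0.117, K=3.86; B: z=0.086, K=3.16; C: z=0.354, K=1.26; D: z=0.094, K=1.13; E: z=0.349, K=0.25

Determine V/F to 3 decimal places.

Material balance + equilibrium reduce to Σ zᵢ(Kᵢ−1)/(1+V/F(Kᵢ−1)) = 0.
g(0) = ΣzᵢKᵢ − 1 = 0.363 and g(1) = 1 − Σzᵢ/Kᵢ = -0.818, so a root lies in (0, 1).
Newton iteration, V/F⁰ = 0.38:
  V/F = 0.380: g = -0.0083, g' = -0.746 → V/F = 0.369
Converged at V/F = 0.369.

V/F = 0.369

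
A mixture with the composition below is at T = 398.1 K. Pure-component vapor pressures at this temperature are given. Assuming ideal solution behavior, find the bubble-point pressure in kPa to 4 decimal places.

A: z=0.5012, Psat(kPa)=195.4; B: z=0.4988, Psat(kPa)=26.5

At the bubble point ψ → 0, so ΣzᵢKᵢ = 1 with Kᵢ = Pᵢˢᵃᵗ/P ⇒ P = ΣzᵢPᵢˢᵃᵗ.
P = 0.5012·195.4 + 0.4988·26.5 = 111.1527 kPa

Pbub = 111.1527 kPa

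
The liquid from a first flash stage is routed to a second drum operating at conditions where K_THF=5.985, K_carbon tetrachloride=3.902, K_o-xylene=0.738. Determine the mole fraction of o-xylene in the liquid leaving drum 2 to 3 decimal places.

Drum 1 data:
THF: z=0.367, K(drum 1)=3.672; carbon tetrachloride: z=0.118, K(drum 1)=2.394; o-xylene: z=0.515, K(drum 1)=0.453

x_o-xylene (drum 2) = 0.941

Drum 1:
Rachford–Rice: g(ψ₁) = Σ zᵢ(Kᵢ−1)/(1+ψ₁(Kᵢ−1)) = 0.
Check two-phase: ΣzᵢKᵢ = 1.863 > 1 and Σzᵢ/Kᵢ = 1.286 > 1, so g(0) = 0.863 > 0 and g(1) = -0.286 < 0.
Newton iteration, ψ₁⁰ = 0.33:
  ψ₁ = 0.330: g = 0.2900, g' = -1.077 → ψ₁ = 0.599
  ψ₁ = 0.599: g = 0.0475, g' = -0.796 → ψ₁ = 0.659
  ψ₁ = 0.659: g = 0.0005, g' = -0.783 → ψ₁ = 0.660
Converged at ψ₁ = 0.660.
Drum-1 compositions:
  THF: x = 0.133, y = 0.488
  carbon tetrachloride: x = 0.061, y = 0.147
  o-xylene: x = 0.806, y = 0.365
Drum-2 feed = drum-1 liquid: z₂ = (0.1329, 0.0615, 0.8057).
Drum 2:
Material balance + equilibrium reduce to Σ zᵢ(Kᵢ−1)/(1+ψ₂(Kᵢ−1)) = 0.
g(0) = ΣzᵢKᵢ − 1 = 0.630 and g(1) = 1 − Σzᵢ/Kᵢ = -0.130, so a root lies in (0, 1).
Iterate (Newton) starting at ψ₂ = 0.49:
  ψ₂ = 0.490: g = 0.0239, g' = -0.440 → ψ₂ = 0.544
  ψ₂ = 0.544: g = 0.0013, g' = -0.392 → ψ₂ = 0.548
Converged at ψ₂ = 0.548.
  THF: x = 0.036, y = 0.213
  carbon tetrachloride: x = 0.024, y = 0.093
  o-xylene: x = 0.941, y = 0.694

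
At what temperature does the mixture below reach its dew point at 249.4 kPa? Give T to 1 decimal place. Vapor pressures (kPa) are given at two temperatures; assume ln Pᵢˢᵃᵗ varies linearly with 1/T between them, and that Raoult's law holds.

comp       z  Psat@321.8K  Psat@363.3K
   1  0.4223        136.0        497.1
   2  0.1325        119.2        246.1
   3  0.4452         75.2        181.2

T = 361.2 K

Dew-point temperature: Σzᵢ·P/Pᵢˢᵃᵗ(T) = 1. Interpolate ln Pᵢˢᵃᵗ = aᵢ + bᵢ/T.
  T = 321.8 K: ΣzᵢP/Pᵢˢᵃᵗ = 2.5282
  T = 363.3 K: ΣzᵢP/Pᵢˢᵃᵗ = 0.9589
  T = 342.6 K: ΣzᵢP/Pᵢˢᵃᵗ = 1.5027
  T = 353.0 K: ΣzᵢP/Pᵢˢᵃᵗ = 1.1900
  T = 358.1 K: ΣzᵢP/Pᵢˢᵃᵗ = 1.0674
  T = 360.7 K: ΣzᵢP/Pᵢˢᵃᵗ = 1.0113
  T = 362.0 K: ΣzᵢP/Pᵢˢᵃᵗ = 0.9846
  T = 361.4 K: ΣzᵢP/Pᵢˢᵃᵗ = 0.9968
Interpolating between 360.7 K and 361.4 K gives T ≈ 361.2 K.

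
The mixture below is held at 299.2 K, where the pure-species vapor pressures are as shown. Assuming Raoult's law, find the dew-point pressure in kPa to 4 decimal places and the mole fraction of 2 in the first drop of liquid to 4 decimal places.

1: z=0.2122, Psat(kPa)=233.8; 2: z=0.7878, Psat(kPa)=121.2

Pdew = 134.9962 kPa, x_2 = 0.8775

At the dew point ψ → 1, so Σzᵢ/Kᵢ = 1 with Kᵢ = Pᵢˢᵃᵗ/P ⇒ 1/P = Σzᵢ/Pᵢˢᵃᵗ.
1/P = 0.2122/233.8 + 0.7878/121.2 = 0.0074076 ⇒ P = 134.9962 kPa
xᵢ = zᵢP/Pᵢˢᵃᵗ ⇒ x_2 = 0.7878·134.9962/121.2 = 0.8775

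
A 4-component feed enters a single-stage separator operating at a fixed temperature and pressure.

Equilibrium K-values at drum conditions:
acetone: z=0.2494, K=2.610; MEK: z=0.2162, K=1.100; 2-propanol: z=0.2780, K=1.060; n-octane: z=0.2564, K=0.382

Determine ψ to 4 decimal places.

ψ = 0.5732

Iterate (Newton) starting at ψ = 0.5:
  ψ = 0.5000: g = 0.02993, g' = -0.4064 → ψ = 0.5736
  ψ = 0.5736: g = -0.00016, g' = -0.4126 → ψ = 0.5732
Converged at ψ = 0.5732.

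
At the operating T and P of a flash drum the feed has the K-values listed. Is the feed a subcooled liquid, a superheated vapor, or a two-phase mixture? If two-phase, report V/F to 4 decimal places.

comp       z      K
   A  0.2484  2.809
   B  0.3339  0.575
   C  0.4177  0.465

ΣzᵢKᵢ = 1.0840; Σzᵢ/Kᵢ = 1.5674.
Both exceed 1, so a two-phase solution exists.
Newton iteration, ψ⁰ = 0.47:
  ψ = 0.4700: g = -0.23300, g' = -0.5450 → ψ = 0.0425
  ψ = 0.0425: g = 0.04411, g' = -0.8887 → ψ = 0.0921
  ψ = 0.0921: g = 0.00244, g' = -0.7949 → ψ = 0.0952
Converged at ψ = 0.0952.

two-phase, V/F = 0.0952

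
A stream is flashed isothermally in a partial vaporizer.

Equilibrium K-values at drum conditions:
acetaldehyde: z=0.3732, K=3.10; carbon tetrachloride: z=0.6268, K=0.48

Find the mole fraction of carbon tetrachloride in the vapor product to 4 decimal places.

y_carbon tetrachloride = 0.3847

Material balance + equilibrium reduce to Σ zᵢ(Kᵢ−1)/(1+β(Kᵢ−1)) = 0.
Feasibility: ΣzᵢKᵢ = 1.4578, Σzᵢ/Kᵢ = 1.4262 — both > 1, two phases present.
Newton iteration, β⁰ = 0.5:
  β = 0.5000: g = -0.05815, g' = -0.7011 → β = 0.4171
  β = 0.4171: g = 0.00160, g' = -0.7441 → β = 0.4192
Converged at β = 0.4192.
Compositions from xᵢ = zᵢ/(1+β(Kᵢ−1)), yᵢ = Kᵢxᵢ:
  acetaldehyde: x = 0.1985, y = 0.6153
  carbon tetrachloride: x = 0.8015, y = 0.3847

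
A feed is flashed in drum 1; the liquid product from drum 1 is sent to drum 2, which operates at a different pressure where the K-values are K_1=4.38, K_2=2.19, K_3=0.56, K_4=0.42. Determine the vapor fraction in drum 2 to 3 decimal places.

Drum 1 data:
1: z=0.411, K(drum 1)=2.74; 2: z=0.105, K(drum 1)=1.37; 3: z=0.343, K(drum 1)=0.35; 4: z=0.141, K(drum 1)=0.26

Drum 1:
Rachford–Rice: g(ψ₁) = Σ zᵢ(Kᵢ−1)/(1+ψ₁(Kᵢ−1)) = 0.
Feasibility: ΣzᵢKᵢ = 1.427, Σzᵢ/Kᵢ = 1.749 — both > 1, two phases present.
Newton–Raphson from ψ₁ = 0.5:
  ψ₁ = 0.500: g = -0.0807, g' = -0.879 → ψ₁ = 0.408
  ψ₁ = 0.408: g = -0.0010, g' = -0.863 → ψ₁ = 0.407
Converged at ψ₁ = 0.407.
Drum-1 compositions:
  1: x = 0.241, y = 0.659
  2: x = 0.091, y = 0.125
  3: x = 0.466, y = 0.163
  4: x = 0.202, y = 0.052
Drum-2 feed = drum-1 liquid: z₂ = (0.2406, 0.0913, 0.4664, 0.2018).
Drum 2:
Material balance + equilibrium reduce to Σ zᵢ(Kᵢ−1)/(1+ψ₂(Kᵢ−1)) = 0.
g(0) = ΣzᵢKᵢ − 1 = 0.600 and g(1) = 1 − Σzᵢ/Kᵢ = -0.410, so a root lies in (0, 1).
Iterate (Newton) starting at ψ₂ = 0.5:
  ψ₂ = 0.500: g = -0.0575, g' = -0.714 → ψ₂ = 0.419
  ψ₂ = 0.419: g = 0.0025, g' = -0.782 → ψ₂ = 0.423
Converged at ψ₂ = 0.423.
  1: x = 0.099, y = 0.434
  2: x = 0.061, y = 0.133
  3: x = 0.573, y = 0.321
  4: x = 0.267, y = 0.112

V/F (drum 2) = 0.423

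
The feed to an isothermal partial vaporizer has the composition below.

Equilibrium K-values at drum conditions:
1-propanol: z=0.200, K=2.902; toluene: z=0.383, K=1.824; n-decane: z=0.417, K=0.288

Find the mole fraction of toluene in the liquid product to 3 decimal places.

x_toluene = 0.280

Let β = V/F and solve Σ zᵢ(Kᵢ−1)/(1+β(Kᵢ−1)) = 0.
g(0) = ΣzᵢKᵢ − 1 = 0.399 and g(1) = 1 − Σzᵢ/Kᵢ = -0.727, so a root lies in (0, 1).
Newton–Raphson from β = 0.5:
  β = 0.500: g = -0.0425, g' = -0.830 → β = 0.449
  β = 0.449: g = -0.0007, g' = -0.806 → β = 0.448
Converged at β = 0.448.
Compositions from xᵢ = zᵢ/(1+β(Kᵢ−1)), yᵢ = Kᵢxᵢ:
  1-propanol: x = 0.108, y = 0.313
  toluene: x = 0.280, y = 0.510
  n-decane: x = 0.612, y = 0.176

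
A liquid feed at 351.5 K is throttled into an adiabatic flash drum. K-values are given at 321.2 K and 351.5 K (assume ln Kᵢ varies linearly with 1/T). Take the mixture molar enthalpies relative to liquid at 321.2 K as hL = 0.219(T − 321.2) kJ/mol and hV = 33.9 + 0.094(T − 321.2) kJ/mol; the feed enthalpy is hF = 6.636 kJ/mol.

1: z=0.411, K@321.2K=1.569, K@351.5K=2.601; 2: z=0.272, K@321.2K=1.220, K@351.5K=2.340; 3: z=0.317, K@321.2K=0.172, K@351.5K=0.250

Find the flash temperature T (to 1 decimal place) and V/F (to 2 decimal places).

Adiabatic flash: solve Rachford–Rice at each trial T, then check hF = ψ·hV(T) + (1−ψ)·hL(T).
  T = 321.2 K: K = (1.569, 1.220, 0.172), RR gives ψ = 0.084, H_out = 2.834 kJ/mol
  T = 351.5 K: K = (2.601, 2.340, 0.250), RR gives ψ = 0.698, H_out = 27.658 kJ/mol
  T = 336.4 K: K = (2.045, 1.716, 0.209), RR gives ψ = 0.513, H_out = 19.758 kJ/mol
  T = 328.8 K: K = (1.797, 1.453, 0.190), RR gives ψ = 0.357, H_out = 13.418 kJ/mol
  T = 325.0 K: K = (1.680, 1.333, 0.181), RR gives ψ = 0.242, H_out = 8.922 kJ/mol
  T = 323.1 K: K = (1.624, 1.275, 0.176), RR gives ψ = 0.170, H_out = 6.130 kJ/mol
Linear interpolation between T = 323.1 (H_out = 6.130) and T = 325.0 (H_out = 8.922) on hF = 6.636 gives T ≈ 323.4 K, at which ψ = 0.18.

T = 323.4 K, V/F = 0.18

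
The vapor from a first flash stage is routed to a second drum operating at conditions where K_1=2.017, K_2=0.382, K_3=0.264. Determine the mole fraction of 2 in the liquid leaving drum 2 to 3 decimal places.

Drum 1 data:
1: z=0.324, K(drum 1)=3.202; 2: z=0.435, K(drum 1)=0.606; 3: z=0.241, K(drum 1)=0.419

x_2 (drum 2) = 0.420

Drum 1:
Material balance + equilibrium reduce to Σ zᵢ(Kᵢ−1)/(1+ψ₁(Kᵢ−1)) = 0.
g(0) = ΣzᵢKᵢ − 1 = 0.402 and g(1) = 1 − Σzᵢ/Kᵢ = -0.394, so a root lies in (0, 1).
Newton iteration, ψ₁⁰ = 0.52:
  ψ₁ = 0.520: g = -0.0836, g' = -0.615 → ψ₁ = 0.384
  ψ₁ = 0.384: g = 0.0043, g' = -0.690 → ψ₁ = 0.390
Converged at ψ₁ = 0.390.
Drum-1 compositions:
  1: x = 0.174, y = 0.558
  2: x = 0.514, y = 0.312
  3: x = 0.312, y = 0.131
Drum-2 feed = drum-1 vapor: z₂ = (0.5579, 0.3115, 0.1306).
Drum 2:
Newton iteration, ψ₂⁰ = 0.61:
  ψ₂ = 0.610: g = -0.1333, g' = -0.759 → ψ₂ = 0.434
  ψ₂ = 0.434: g = -0.0110, g' = -0.653 → ψ₂ = 0.418
Converged at ψ₂ = 0.418.
  1: x = 0.392, y = 0.790
  2: x = 0.420, y = 0.160
  3: x = 0.189, y = 0.050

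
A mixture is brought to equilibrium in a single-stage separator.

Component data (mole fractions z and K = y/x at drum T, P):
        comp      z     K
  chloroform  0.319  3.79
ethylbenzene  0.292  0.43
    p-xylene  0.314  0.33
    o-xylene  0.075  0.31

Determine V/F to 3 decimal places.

Newton–Raphson from V/F = 0.5:
  V/F = 0.500: g = -0.2565, g' = -1.020 → V/F = 0.249
  V/F = 0.249: g = 0.0167, g' = -1.249 → V/F = 0.262
Converged at V/F = 0.262.

V/F = 0.262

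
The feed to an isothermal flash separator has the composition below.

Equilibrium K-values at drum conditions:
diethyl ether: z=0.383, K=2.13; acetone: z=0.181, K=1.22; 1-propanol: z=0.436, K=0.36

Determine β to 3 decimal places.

Rachford–Rice: g(β) = Σ zᵢ(Kᵢ−1)/(1+β(Kᵢ−1)) = 0.
g(0) = ΣzᵢKᵢ − 1 = 0.194 and g(1) = 1 − Σzᵢ/Kᵢ = -0.539, so a root lies in (0, 1).
Newton iteration, β⁰ = 0.69:
  β = 0.690: g = -0.2220, g' = -0.734 → β = 0.387
  β = 0.387: g = -0.0334, g' = -0.560 → β = 0.328
  β = 0.328: g = -0.0002, g' = -0.554 → β = 0.327
Converged at β = 0.327.

β = 0.327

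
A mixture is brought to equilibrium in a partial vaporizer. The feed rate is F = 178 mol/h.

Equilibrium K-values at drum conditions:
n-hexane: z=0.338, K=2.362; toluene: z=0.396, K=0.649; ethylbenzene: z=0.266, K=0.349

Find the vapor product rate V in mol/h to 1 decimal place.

V = 39.6 mol/h

Let β = V/F and solve Σ zᵢ(Kᵢ−1)/(1+β(Kᵢ−1)) = 0.
Feasibility: ΣzᵢKᵢ = 1.148, Σzᵢ/Kᵢ = 1.515 — both > 1, two phases present.
Iterate (Newton) starting at β = 0.5:
  β = 0.500: g = -0.1515, g' = -0.541 → β = 0.220
  β = 0.220: g = 0.0013, g' = -0.582 → β = 0.223
Converged at β = 0.223.
Then V = β·F = 0.2225·178 = 39.6 mol/h and L = F − V = 138.4 mol/h.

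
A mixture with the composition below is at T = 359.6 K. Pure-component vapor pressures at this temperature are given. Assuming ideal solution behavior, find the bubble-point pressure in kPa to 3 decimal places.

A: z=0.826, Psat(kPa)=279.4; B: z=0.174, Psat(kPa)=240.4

At the bubble point ψ → 0, so ΣzᵢKᵢ = 1 with Kᵢ = Pᵢˢᵃᵗ/P ⇒ P = ΣzᵢPᵢˢᵃᵗ.
P = 0.826·279.4 + 0.174·240.4 = 272.614 kPa

Pbub = 272.614 kPa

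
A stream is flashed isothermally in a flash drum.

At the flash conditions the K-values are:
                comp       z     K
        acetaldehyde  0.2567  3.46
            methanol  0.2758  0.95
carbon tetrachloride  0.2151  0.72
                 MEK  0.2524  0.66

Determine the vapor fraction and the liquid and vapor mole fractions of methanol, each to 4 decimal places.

ψ = 0.8112, x_methanol = 0.2875, y_methanol = 0.2731

Let ψ = V/F and solve Σ zᵢ(Kᵢ−1)/(1+ψ(Kᵢ−1)) = 0.
Check two-phase: ΣzᵢKᵢ = 1.4716 > 1 and Σzᵢ/Kᵢ = 1.0457 > 1, so g(0) = 0.4716 > 0 and g(1) = -0.0457 < 0.
Newton–Raphson from ψ = 0.44:
  ψ = 0.4400: g = 0.11954, g' = -0.4212 → ψ = 0.7238
  ψ = 0.7238: g = 0.02344, g' = -0.2795 → ψ = 0.8076
  ψ = 0.8076: g = 0.00093, g' = -0.2585 → ψ = 0.8112
Converged at ψ = 0.8112.
Compositions from xᵢ = zᵢ/(1+ψ(Kᵢ−1)), yᵢ = Kᵢxᵢ:
  acetaldehyde: x = 0.0857, y = 0.2965
  methanol: x = 0.2875, y = 0.2731
  carbon tetrachloride: x = 0.2783, y = 0.2004
  MEK: x = 0.3485, y = 0.2300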